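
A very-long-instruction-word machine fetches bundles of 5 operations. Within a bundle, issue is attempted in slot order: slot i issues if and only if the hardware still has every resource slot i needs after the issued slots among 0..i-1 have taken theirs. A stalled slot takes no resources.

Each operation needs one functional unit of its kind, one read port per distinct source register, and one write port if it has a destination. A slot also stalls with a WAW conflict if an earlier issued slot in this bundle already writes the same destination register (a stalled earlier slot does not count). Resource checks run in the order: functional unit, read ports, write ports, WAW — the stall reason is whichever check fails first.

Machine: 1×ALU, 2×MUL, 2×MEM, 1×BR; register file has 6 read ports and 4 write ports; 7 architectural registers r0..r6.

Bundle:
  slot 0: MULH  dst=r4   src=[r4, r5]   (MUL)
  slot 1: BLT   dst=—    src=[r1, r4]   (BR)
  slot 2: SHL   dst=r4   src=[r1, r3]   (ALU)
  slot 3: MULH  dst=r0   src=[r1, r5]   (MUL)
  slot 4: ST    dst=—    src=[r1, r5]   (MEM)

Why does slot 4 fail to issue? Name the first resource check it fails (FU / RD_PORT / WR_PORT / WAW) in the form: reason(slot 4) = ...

reason(slot 4) = RD_PORT

#0 MUL src=r4,r5 dispatched  <A:1 Mu:1 Ld:2 B:1 rd:4 wr:3>
#1 BR src=r1,r4 dispatched  <A:1 Mu:1 Ld:2 B:0 rd:2 wr:3>
#2 ALU src=r1,r3 held:WAW  <A:1 Mu:1 Ld:2 B:0 rd:2 wr:3>
#3 MUL src=r1,r5 dispatched  <A:1 Mu:0 Ld:2 B:0 rd:0 wr:2>
#4 MEM src=r1,r5 held:RD_PORT  <A:1 Mu:0 Ld:2 B:0 rd:0 wr:2>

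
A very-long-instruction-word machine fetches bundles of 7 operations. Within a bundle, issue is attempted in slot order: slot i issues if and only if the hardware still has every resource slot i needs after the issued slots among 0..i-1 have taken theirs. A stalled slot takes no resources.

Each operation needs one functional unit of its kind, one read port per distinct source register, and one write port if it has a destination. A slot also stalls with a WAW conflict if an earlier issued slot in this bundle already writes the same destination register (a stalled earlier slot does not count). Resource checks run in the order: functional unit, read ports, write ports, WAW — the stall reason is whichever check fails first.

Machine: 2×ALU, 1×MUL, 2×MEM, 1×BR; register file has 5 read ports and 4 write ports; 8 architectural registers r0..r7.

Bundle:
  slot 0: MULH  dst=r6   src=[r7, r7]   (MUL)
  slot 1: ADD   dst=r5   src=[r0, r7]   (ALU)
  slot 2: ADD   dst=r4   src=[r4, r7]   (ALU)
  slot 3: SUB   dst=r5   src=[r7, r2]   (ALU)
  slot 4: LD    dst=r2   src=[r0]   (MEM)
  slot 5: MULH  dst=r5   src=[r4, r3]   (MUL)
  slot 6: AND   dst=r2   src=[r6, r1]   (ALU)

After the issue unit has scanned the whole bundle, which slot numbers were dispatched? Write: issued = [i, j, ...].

issued = [0, 1, 2]

slot 0 (MUL): ISSUE — free A2,Mu0,Ld2,B1 rp4 wp3
slot 1 (ALU): ISSUE — free A1,Mu0,Ld2,B1 rp2 wp2
slot 2 (ALU): ISSUE — free A0,Mu0,Ld2,B1 rp0 wp1
slot 3 (ALU): stall FU — free A0,Mu0,Ld2,B1 rp0 wp1
slot 4 (MEM): stall RD_PORT — free A0,Mu0,Ld2,B1 rp0 wp1
slot 5 (MUL): stall FU — free A0,Mu0,Ld2,B1 rp0 wp1
slot 6 (ALU): stall FU — free A0,Mu0,Ld2,B1 rp0 wp1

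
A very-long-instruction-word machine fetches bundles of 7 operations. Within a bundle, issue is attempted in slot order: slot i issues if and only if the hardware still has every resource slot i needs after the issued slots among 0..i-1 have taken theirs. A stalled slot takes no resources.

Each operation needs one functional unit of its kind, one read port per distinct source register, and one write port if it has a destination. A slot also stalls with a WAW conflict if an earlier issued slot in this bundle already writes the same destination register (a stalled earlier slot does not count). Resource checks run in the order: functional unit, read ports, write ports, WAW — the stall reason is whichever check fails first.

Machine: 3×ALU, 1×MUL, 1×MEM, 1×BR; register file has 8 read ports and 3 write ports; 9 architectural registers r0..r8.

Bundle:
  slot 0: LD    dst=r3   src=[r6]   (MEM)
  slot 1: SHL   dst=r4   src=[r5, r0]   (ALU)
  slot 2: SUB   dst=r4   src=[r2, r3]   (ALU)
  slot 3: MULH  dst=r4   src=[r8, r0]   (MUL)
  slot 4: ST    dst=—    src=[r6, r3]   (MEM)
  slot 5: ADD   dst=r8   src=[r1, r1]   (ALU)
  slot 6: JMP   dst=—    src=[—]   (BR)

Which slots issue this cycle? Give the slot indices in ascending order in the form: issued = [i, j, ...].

  0. MEM→r3 ⇒ go  {3A/1Mu/0Ld/1B | 7r 2w}
  1. ALU→r4 ⇒ go  {2A/1Mu/0Ld/1B | 5r 1w}
  2. ALU→r4 ⇒ no(WAW)  {2A/1Mu/0Ld/1B | 5r 1w}
  3. MUL→r4 ⇒ no(WAW)  {2A/1Mu/0Ld/1B | 5r 1w}
  4. MEM ⇒ no(FU)  {2A/1Mu/0Ld/1B | 5r 1w}
  5. ALU→r8 ⇒ go  {1A/1Mu/0Ld/1B | 4r 0w}
  6. BR ⇒ go  {1A/1Mu/0Ld/0B | 4r 0w}

issued = [0, 1, 5, 6]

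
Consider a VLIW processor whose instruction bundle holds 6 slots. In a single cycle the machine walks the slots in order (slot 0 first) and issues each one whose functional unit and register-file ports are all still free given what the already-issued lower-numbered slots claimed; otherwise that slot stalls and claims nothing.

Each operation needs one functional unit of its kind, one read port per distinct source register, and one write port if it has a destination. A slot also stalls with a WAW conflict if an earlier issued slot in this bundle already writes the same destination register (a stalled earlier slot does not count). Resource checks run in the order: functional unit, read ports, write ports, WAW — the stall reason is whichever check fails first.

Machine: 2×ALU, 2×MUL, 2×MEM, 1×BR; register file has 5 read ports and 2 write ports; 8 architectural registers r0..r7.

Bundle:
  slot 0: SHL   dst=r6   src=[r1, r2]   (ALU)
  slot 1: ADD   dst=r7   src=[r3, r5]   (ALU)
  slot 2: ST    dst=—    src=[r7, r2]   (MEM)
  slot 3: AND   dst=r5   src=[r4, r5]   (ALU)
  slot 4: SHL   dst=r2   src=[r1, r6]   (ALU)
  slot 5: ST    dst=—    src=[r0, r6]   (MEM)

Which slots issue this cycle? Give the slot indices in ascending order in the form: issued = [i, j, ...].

slot 0 (ALU): ISSUE — free A1,Mu2,Ld2,B1 rp3 wp1
slot 1 (ALU): ISSUE — free A0,Mu2,Ld2,B1 rp1 wp0
slot 2 (MEM): stall RD_PORT — free A0,Mu2,Ld2,B1 rp1 wp0
slot 3 (ALU): stall FU — free A0,Mu2,Ld2,B1 rp1 wp0
slot 4 (ALU): stall FU — free A0,Mu2,Ld2,B1 rp1 wp0
slot 5 (MEM): stall RD_PORT — free A0,Mu2,Ld2,B1 rp1 wp0

issued = [0, 1]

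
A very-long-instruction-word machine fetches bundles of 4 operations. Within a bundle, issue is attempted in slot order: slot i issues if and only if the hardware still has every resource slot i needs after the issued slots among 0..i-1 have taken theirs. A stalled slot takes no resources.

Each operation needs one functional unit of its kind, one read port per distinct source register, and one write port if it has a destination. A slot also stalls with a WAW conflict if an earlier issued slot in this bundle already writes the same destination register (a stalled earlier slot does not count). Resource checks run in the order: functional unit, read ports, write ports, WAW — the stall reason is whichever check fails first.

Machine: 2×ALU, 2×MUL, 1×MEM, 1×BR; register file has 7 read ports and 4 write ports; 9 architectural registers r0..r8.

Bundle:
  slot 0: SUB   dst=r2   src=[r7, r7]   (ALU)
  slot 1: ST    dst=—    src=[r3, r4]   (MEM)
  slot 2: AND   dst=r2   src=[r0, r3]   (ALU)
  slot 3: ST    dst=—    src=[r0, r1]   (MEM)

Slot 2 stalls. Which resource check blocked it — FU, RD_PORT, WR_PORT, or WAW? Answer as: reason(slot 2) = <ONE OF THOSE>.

reason(slot 2) = WAW

(0) want 1×ALU +1rd +1wr — yes → AL1|MU2|ME1|BR1|rd6|wr3
(1) want 1×MEM +2rd +0wr — yes → AL1|MU2|ME0|BR1|rd4|wr3
(2) want 1×ALU +2rd +1wr — WAW → AL1|MU2|ME0|BR1|rd4|wr3
(3) want 1×MEM +2rd +0wr — FU → AL1|MU2|ME0|BR1|rd4|wr3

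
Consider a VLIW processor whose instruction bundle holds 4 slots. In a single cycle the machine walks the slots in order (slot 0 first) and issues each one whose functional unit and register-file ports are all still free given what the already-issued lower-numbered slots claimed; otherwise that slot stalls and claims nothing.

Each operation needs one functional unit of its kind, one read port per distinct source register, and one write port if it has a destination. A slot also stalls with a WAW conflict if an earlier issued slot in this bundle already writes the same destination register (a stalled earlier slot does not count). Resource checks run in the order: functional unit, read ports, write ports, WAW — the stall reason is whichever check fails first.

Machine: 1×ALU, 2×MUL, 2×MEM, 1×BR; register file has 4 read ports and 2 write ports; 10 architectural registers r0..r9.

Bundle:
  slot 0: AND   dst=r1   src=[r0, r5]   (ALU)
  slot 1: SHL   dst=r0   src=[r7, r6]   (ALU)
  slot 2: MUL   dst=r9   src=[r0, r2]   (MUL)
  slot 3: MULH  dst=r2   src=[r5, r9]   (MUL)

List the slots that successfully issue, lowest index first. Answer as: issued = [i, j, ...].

issued = [0, 2]

  0. ALU→r1 ⇒ go  {0A/2Mu/2Ld/1B | 2r 1w}
  1. ALU→r0 ⇒ no(FU)  {0A/2Mu/2Ld/1B | 2r 1w}
  2. MUL→r9 ⇒ go  {0A/1Mu/2Ld/1B | 0r 0w}
  3. MUL→r2 ⇒ no(RD_PORT)  {0A/1Mu/2Ld/1B | 0r 0w}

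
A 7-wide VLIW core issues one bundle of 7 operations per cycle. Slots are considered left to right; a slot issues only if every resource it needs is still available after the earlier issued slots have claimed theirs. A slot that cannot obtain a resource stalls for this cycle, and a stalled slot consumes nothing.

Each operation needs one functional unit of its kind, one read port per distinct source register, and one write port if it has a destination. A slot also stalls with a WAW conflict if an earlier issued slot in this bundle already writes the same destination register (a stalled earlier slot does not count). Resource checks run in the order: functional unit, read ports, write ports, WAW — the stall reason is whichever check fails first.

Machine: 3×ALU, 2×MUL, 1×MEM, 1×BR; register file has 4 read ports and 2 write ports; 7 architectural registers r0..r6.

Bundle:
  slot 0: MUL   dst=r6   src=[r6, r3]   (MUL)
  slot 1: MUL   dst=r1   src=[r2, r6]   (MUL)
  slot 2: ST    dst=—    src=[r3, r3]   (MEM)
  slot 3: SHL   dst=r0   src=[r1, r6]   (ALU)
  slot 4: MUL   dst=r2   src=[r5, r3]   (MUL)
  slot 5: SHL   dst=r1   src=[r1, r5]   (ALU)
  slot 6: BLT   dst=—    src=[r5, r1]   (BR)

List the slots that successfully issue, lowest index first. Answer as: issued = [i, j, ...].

issued = [0, 1]

  0. MUL→r6 ⇒ go  {3A/1Mu/1Ld/1B | 2r 1w}
  1. MUL→r1 ⇒ go  {3A/0Mu/1Ld/1B | 0r 0w}
  2. MEM ⇒ no(RD_PORT)  {3A/0Mu/1Ld/1B | 0r 0w}
  3. ALU→r0 ⇒ no(RD_PORT)  {3A/0Mu/1Ld/1B | 0r 0w}
  4. MUL→r2 ⇒ no(FU)  {3A/0Mu/1Ld/1B | 0r 0w}
  5. ALU→r1 ⇒ no(RD_PORT)  {3A/0Mu/1Ld/1B | 0r 0w}
  6. BR ⇒ no(RD_PORT)  {3A/0Mu/1Ld/1B | 0r 0w}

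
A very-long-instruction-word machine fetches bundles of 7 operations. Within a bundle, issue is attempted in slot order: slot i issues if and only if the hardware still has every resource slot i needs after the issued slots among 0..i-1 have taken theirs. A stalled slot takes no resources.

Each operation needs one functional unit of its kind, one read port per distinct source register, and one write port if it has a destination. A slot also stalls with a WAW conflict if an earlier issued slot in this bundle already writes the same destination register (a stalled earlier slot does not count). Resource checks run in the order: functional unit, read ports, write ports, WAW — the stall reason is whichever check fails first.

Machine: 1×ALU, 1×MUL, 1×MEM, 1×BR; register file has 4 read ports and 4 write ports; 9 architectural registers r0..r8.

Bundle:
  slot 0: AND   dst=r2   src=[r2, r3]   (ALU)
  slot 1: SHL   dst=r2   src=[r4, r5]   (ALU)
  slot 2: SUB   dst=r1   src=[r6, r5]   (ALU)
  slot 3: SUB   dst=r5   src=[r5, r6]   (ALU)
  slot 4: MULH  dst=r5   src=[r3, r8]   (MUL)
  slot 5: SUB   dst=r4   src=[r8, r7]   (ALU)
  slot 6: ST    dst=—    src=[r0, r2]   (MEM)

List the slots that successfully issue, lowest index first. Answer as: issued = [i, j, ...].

#0 ALU src=r2,r3 dispatched  <A:0 Mu:1 Ld:1 B:1 rd:2 wr:3>
#1 ALU src=r4,r5 held:FU  <A:0 Mu:1 Ld:1 B:1 rd:2 wr:3>
#2 ALU src=r6,r5 held:FU  <A:0 Mu:1 Ld:1 B:1 rd:2 wr:3>
#3 ALU src=r5,r6 held:FU  <A:0 Mu:1 Ld:1 B:1 rd:2 wr:3>
#4 MUL src=r3,r8 dispatched  <A:0 Mu:0 Ld:1 B:1 rd:0 wr:2>
#5 ALU src=r8,r7 held:FU  <A:0 Mu:0 Ld:1 B:1 rd:0 wr:2>
#6 MEM src=r0,r2 held:RD_PORT  <A:0 Mu:0 Ld:1 B:1 rd:0 wr:2>

issued = [0, 4]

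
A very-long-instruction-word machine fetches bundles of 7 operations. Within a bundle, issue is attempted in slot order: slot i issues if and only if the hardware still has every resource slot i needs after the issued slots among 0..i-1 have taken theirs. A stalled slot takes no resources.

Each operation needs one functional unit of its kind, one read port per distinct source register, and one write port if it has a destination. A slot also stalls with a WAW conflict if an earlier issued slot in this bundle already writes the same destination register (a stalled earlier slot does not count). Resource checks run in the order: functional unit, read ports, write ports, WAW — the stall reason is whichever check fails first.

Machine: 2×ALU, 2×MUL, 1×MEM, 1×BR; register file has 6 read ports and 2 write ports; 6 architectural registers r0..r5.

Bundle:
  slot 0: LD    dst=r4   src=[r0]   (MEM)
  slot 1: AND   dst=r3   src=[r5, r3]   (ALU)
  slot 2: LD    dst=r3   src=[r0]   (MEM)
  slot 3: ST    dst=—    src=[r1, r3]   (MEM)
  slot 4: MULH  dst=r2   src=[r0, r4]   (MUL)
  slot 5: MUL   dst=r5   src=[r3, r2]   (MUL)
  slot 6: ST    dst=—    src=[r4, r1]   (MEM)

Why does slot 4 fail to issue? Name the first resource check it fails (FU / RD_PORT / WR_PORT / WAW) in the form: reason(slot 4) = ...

[0] MEM needs rd=1 wr=1: ok; after: ALU=2 MUL=2 MEM=0 BR=1, R=5, W=1
[1] ALU needs rd=2 wr=1: ok; after: ALU=1 MUL=2 MEM=0 BR=1, R=3, W=0
[2] MEM needs rd=1 wr=1: FU; after: ALU=1 MUL=2 MEM=0 BR=1, R=3, W=0
[3] MEM needs rd=2 wr=0: FU; after: ALU=1 MUL=2 MEM=0 BR=1, R=3, W=0
[4] MUL needs rd=2 wr=1: WR_PORT; after: ALU=1 MUL=2 MEM=0 BR=1, R=3, W=0
[5] MUL needs rd=2 wr=1: WR_PORT; after: ALU=1 MUL=2 MEM=0 BR=1, R=3, W=0
[6] MEM needs rd=2 wr=0: FU; after: ALU=1 MUL=2 MEM=0 BR=1, R=3, W=0

reason(slot 4) = WR_PORT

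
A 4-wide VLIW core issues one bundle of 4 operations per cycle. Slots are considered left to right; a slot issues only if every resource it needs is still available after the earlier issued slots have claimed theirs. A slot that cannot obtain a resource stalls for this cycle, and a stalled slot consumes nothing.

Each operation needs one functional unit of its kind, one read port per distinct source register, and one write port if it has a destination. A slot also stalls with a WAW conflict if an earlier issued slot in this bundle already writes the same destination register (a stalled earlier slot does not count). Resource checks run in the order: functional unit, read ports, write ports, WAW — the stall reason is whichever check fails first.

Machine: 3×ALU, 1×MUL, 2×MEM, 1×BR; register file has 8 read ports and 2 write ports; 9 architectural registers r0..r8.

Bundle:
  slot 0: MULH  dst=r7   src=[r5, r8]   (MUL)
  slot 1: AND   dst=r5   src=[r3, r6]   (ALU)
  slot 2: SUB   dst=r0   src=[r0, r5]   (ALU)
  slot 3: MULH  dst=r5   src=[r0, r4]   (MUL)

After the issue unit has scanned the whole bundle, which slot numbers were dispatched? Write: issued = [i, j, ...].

[0] MUL needs rd=2 wr=1: ok; after: ALU=3 MUL=0 MEM=2 BR=1, R=6, W=1
[1] ALU needs rd=2 wr=1: ok; after: ALU=2 MUL=0 MEM=2 BR=1, R=4, W=0
[2] ALU needs rd=2 wr=1: WR_PORT; after: ALU=2 MUL=0 MEM=2 BR=1, R=4, W=0
[3] MUL needs rd=2 wr=1: FU; after: ALU=2 MUL=0 MEM=2 BR=1, R=4, W=0

issued = [0, 1]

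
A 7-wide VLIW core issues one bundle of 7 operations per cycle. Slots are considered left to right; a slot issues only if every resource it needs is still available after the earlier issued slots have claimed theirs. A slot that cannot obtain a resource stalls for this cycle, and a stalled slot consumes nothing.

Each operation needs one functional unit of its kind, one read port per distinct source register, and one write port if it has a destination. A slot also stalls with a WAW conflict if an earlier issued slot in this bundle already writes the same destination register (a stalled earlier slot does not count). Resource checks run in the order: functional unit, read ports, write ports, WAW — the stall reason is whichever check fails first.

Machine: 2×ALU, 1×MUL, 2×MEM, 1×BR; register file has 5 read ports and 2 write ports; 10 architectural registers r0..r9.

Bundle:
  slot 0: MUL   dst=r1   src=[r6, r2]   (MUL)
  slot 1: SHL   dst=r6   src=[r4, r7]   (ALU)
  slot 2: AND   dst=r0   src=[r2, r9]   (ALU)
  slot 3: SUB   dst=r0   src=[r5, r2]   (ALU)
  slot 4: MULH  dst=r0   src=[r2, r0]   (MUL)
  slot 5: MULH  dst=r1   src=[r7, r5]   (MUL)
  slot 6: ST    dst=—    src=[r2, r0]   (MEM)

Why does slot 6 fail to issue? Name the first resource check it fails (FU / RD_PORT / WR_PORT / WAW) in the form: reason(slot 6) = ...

  0. MUL→r1 ⇒ go  {2A/0Mu/2Ld/1B | 3r 1w}
  1. ALU→r6 ⇒ go  {1A/0Mu/2Ld/1B | 1r 0w}
  2. ALU→r0 ⇒ no(RD_PORT)  {1A/0Mu/2Ld/1B | 1r 0w}
  3. ALU→r0 ⇒ no(RD_PORT)  {1A/0Mu/2Ld/1B | 1r 0w}
  4. MUL→r0 ⇒ no(FU)  {1A/0Mu/2Ld/1B | 1r 0w}
  5. MUL→r1 ⇒ no(FU)  {1A/0Mu/2Ld/1B | 1r 0w}
  6. MEM ⇒ no(RD_PORT)  {1A/0Mu/2Ld/1B | 1r 0w}

reason(slot 6) = RD_PORT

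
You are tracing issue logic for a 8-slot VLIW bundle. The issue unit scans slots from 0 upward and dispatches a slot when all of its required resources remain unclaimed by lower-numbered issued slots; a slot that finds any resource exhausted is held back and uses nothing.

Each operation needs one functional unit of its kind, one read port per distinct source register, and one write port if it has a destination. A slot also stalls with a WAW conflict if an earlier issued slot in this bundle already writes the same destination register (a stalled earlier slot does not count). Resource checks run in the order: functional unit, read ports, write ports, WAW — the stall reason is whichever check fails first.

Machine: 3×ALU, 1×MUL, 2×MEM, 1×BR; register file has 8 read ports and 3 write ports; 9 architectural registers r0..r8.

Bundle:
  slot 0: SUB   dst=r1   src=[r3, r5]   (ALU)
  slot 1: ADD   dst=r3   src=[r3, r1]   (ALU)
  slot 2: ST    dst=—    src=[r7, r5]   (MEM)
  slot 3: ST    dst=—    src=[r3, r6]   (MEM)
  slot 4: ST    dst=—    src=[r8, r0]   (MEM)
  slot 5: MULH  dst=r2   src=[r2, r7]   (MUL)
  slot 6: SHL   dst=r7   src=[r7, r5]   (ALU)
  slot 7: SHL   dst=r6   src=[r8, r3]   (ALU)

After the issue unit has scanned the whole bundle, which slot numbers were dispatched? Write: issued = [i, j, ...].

[0] ALU needs rd=2 wr=1: ok; after: ALU=2 MUL=1 MEM=2 BR=1, R=6, W=2
[1] ALU needs rd=2 wr=1: ok; after: ALU=1 MUL=1 MEM=2 BR=1, R=4, W=1
[2] MEM needs rd=2 wr=0: ok; after: ALU=1 MUL=1 MEM=1 BR=1, R=2, W=1
[3] MEM needs rd=2 wr=0: ok; after: ALU=1 MUL=1 MEM=0 BR=1, R=0, W=1
[4] MEM needs rd=2 wr=0: FU; after: ALU=1 MUL=1 MEM=0 BR=1, R=0, W=1
[5] MUL needs rd=2 wr=1: RD_PORT; after: ALU=1 MUL=1 MEM=0 BR=1, R=0, W=1
[6] ALU needs rd=2 wr=1: RD_PORT; after: ALU=1 MUL=1 MEM=0 BR=1, R=0, W=1
[7] ALU needs rd=2 wr=1: RD_PORT; after: ALU=1 MUL=1 MEM=0 BR=1, R=0, W=1

issued = [0, 1, 2, 3]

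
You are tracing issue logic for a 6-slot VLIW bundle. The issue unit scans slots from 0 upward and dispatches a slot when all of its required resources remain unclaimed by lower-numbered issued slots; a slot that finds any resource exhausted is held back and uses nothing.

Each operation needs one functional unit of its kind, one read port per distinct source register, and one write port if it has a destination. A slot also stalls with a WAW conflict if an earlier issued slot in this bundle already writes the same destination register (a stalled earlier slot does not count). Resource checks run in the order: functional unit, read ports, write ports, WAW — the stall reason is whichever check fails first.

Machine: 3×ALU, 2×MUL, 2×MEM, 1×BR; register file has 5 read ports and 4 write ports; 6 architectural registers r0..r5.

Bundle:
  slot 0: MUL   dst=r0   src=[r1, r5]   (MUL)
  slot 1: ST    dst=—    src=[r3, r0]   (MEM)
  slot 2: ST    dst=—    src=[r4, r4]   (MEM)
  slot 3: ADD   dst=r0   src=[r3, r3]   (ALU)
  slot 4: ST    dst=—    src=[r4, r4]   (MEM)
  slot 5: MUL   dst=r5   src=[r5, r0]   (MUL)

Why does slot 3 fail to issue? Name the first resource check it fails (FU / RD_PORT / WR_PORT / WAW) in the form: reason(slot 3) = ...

#0 MUL src=r1,r5 dispatched  <A:3 Mu:1 Ld:2 B:1 rd:3 wr:3>
#1 MEM src=r3,r0 dispatched  <A:3 Mu:1 Ld:1 B:1 rd:1 wr:3>
#2 MEM src=r4,r4 dispatched  <A:3 Mu:1 Ld:0 B:1 rd:0 wr:3>
#3 ALU src=r3,r3 held:RD_PORT  <A:3 Mu:1 Ld:0 B:1 rd:0 wr:3>
#4 MEM src=r4,r4 held:FU  <A:3 Mu:1 Ld:0 B:1 rd:0 wr:3>
#5 MUL src=r5,r0 held:RD_PORT  <A:3 Mu:1 Ld:0 B:1 rd:0 wr:3>

reason(slot 3) = RD_PORT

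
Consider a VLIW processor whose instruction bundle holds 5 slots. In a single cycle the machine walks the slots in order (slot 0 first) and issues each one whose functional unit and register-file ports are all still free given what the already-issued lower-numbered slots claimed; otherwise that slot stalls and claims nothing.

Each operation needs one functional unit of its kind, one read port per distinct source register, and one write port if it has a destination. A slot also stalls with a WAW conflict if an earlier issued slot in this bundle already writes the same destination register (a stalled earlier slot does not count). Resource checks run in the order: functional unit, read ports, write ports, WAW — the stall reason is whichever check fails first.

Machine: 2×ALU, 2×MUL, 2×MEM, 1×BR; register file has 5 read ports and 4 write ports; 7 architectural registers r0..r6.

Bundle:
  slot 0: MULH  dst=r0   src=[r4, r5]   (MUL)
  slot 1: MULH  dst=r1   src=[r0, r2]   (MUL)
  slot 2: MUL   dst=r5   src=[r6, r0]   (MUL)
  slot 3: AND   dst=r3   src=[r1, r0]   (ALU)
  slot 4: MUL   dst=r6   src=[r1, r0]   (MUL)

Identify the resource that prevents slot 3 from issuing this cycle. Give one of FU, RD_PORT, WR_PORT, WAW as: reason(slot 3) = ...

(0) want 1×MUL +2rd +1wr — yes → AL2|MU1|ME2|BR1|rd3|wr3
(1) want 1×MUL +2rd +1wr — yes → AL2|MU0|ME2|BR1|rd1|wr2
(2) want 1×MUL +2rd +1wr — FU → AL2|MU0|ME2|BR1|rd1|wr2
(3) want 1×ALU +2rd +1wr — RD_PORT → AL2|MU0|ME2|BR1|rd1|wr2
(4) want 1×MUL +2rd +1wr — FU → AL2|MU0|ME2|BR1|rd1|wr2

reason(slot 3) = RD_PORT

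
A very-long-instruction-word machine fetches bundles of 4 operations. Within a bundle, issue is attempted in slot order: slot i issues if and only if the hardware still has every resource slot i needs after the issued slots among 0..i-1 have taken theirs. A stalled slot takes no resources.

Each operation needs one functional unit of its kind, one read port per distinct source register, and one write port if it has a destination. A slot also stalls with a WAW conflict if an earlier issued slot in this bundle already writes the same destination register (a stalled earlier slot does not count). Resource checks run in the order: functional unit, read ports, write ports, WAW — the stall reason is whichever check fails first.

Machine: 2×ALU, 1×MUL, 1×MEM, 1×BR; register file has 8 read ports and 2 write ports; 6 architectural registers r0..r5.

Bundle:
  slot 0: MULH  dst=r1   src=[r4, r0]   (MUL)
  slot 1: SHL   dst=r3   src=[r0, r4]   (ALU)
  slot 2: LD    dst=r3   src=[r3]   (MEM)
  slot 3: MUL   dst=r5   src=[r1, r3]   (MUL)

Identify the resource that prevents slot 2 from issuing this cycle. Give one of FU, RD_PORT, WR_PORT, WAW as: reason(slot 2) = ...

reason(slot 2) = WR_PORT

[0] MUL needs rd=2 wr=1: ok; after: ALU=2 MUL=0 MEM=1 BR=1, R=6, W=1
[1] ALU needs rd=2 wr=1: ok; after: ALU=1 MUL=0 MEM=1 BR=1, R=4, W=0
[2] MEM needs rd=1 wr=1: WR_PORT; after: ALU=1 MUL=0 MEM=1 BR=1, R=4, W=0
[3] MUL needs rd=2 wr=1: FU; after: ALU=1 MUL=0 MEM=1 BR=1, R=4, W=0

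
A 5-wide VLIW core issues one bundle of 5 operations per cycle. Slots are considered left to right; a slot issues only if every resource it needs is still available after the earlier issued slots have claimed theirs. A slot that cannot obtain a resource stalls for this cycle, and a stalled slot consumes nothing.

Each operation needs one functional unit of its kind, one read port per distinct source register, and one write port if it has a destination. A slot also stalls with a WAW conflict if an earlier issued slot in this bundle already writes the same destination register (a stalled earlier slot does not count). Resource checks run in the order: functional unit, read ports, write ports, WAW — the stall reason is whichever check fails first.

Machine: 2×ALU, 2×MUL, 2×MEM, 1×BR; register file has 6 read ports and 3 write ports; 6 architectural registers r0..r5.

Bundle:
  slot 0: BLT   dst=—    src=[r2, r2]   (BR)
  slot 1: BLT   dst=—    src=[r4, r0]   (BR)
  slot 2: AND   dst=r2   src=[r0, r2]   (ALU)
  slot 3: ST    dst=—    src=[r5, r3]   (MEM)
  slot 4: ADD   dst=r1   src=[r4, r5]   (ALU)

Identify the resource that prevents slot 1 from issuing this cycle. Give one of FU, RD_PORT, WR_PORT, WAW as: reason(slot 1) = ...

#0 BR src=r2,r2 dispatched  <A:2 Mu:2 Ld:2 B:0 rd:5 wr:3>
#1 BR src=r4,r0 held:FU  <A:2 Mu:2 Ld:2 B:0 rd:5 wr:3>
#2 ALU src=r0,r2 dispatched  <A:1 Mu:2 Ld:2 B:0 rd:3 wr:2>
#3 MEM src=r5,r3 dispatched  <A:1 Mu:2 Ld:1 B:0 rd:1 wr:2>
#4 ALU src=r4,r5 held:RD_PORT  <A:1 Mu:2 Ld:1 B:0 rd:1 wr:2>

reason(slot 1) = FU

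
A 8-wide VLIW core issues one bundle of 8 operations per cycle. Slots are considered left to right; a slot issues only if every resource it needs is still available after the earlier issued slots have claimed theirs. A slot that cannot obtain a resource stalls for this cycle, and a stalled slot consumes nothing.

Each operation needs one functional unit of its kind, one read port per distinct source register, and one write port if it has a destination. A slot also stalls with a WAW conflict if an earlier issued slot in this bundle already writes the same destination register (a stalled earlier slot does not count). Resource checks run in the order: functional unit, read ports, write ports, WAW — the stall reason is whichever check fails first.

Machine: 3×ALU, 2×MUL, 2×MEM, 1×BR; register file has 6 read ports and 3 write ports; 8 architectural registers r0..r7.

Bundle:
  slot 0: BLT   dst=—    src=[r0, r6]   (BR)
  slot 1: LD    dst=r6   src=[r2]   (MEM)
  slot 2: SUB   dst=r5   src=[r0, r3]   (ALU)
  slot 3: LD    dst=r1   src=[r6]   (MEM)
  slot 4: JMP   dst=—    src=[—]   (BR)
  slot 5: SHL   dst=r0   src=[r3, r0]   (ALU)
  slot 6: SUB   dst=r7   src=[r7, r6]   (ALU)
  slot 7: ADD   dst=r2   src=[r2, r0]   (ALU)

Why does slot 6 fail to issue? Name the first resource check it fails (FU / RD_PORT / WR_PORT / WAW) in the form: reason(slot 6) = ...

slot 0 (BR): ISSUE — free A3,Mu2,Ld2,B0 rp4 wp3
slot 1 (MEM): ISSUE — free A3,Mu2,Ld1,B0 rp3 wp2
slot 2 (ALU): ISSUE — free A2,Mu2,Ld1,B0 rp1 wp1
slot 3 (MEM): ISSUE — free A2,Mu2,Ld0,B0 rp0 wp0
slot 4 (BR): stall FU — free A2,Mu2,Ld0,B0 rp0 wp0
slot 5 (ALU): stall RD_PORT — free A2,Mu2,Ld0,B0 rp0 wp0
slot 6 (ALU): stall RD_PORT — free A2,Mu2,Ld0,B0 rp0 wp0
slot 7 (ALU): stall RD_PORT — free A2,Mu2,Ld0,B0 rp0 wp0

reason(slot 6) = RD_PORT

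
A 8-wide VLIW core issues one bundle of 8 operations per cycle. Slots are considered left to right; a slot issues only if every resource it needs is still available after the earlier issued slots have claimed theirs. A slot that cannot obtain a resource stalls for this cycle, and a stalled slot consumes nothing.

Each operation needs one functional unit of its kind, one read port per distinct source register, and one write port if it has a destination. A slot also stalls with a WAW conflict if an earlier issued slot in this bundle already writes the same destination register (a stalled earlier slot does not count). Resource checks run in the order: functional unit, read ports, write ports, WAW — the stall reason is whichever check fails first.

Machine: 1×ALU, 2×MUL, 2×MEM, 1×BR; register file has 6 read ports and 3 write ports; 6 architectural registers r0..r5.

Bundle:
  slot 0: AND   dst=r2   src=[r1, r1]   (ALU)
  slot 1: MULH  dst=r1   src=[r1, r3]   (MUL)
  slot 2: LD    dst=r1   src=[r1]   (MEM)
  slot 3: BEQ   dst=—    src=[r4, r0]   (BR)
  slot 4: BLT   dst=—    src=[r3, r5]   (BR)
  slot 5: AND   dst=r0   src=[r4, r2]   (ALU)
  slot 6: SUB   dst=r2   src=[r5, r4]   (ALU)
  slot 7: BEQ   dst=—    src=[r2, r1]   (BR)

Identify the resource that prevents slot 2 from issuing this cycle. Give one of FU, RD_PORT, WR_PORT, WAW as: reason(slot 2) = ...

reason(slot 2) = WAW

#0 ALU src=r1,r1 dispatched  <A:0 Mu:2 Ld:2 B:1 rd:5 wr:2>
#1 MUL src=r1,r3 dispatched  <A:0 Mu:1 Ld:2 B:1 rd:3 wr:1>
#2 MEM src=r1 held:WAW  <A:0 Mu:1 Ld:2 B:1 rd:3 wr:1>
#3 BR src=r4,r0 dispatched  <A:0 Mu:1 Ld:2 B:0 rd:1 wr:1>
#4 BR src=r3,r5 held:FU  <A:0 Mu:1 Ld:2 B:0 rd:1 wr:1>
#5 ALU src=r4,r2 held:FU  <A:0 Mu:1 Ld:2 B:0 rd:1 wr:1>
#6 ALU src=r5,r4 held:FU  <A:0 Mu:1 Ld:2 B:0 rd:1 wr:1>
#7 BR src=r2,r1 held:FU  <A:0 Mu:1 Ld:2 B:0 rd:1 wr:1>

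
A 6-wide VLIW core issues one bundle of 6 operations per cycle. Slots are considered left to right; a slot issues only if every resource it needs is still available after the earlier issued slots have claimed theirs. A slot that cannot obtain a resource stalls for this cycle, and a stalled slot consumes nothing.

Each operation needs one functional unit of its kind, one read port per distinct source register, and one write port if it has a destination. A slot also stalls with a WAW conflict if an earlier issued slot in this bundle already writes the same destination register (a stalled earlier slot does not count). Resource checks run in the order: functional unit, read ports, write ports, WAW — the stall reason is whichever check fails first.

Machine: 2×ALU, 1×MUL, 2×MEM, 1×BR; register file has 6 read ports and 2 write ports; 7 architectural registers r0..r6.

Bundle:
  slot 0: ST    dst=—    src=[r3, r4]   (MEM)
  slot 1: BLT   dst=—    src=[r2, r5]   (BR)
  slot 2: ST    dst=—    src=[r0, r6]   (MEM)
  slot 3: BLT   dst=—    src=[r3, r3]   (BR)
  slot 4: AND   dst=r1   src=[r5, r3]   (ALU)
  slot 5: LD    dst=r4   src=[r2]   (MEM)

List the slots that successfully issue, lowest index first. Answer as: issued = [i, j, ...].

issued = [0, 1, 2]

slot 0 (MEM): ISSUE — free A2,Mu1,Ld1,B1 rp4 wp2
slot 1 (BR): ISSUE — free A2,Mu1,Ld1,B0 rp2 wp2
slot 2 (MEM): ISSUE — free A2,Mu1,Ld0,B0 rp0 wp2
slot 3 (BR): stall FU — free A2,Mu1,Ld0,B0 rp0 wp2
slot 4 (ALU): stall RD_PORT — free A2,Mu1,Ld0,B0 rp0 wp2
slot 5 (MEM): stall FU — free A2,Mu1,Ld0,B0 rp0 wp2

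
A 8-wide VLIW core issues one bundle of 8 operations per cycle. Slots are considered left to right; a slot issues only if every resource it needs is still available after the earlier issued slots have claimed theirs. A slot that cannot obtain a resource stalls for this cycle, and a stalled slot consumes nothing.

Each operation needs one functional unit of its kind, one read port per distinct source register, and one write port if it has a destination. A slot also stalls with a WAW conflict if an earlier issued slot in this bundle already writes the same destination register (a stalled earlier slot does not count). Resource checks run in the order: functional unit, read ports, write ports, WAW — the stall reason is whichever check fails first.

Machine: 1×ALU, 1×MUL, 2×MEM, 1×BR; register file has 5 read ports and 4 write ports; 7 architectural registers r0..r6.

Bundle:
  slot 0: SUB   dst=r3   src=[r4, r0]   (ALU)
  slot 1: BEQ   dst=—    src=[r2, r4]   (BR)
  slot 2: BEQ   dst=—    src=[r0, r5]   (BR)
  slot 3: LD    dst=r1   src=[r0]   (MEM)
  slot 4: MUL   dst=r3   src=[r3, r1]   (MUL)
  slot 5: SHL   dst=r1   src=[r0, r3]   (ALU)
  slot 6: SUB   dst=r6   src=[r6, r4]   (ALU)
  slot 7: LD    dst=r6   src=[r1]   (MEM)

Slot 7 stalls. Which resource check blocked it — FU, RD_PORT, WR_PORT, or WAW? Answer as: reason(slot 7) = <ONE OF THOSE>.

#0 ALU src=r4,r0 dispatched  <A:0 Mu:1 Ld:2 B:1 rd:3 wr:3>
#1 BR src=r2,r4 dispatched  <A:0 Mu:1 Ld:2 B:0 rd:1 wr:3>
#2 BR src=r0,r5 held:FU  <A:0 Mu:1 Ld:2 B:0 rd:1 wr:3>
#3 MEM src=r0 dispatched  <A:0 Mu:1 Ld:1 B:0 rd:0 wr:2>
#4 MUL src=r3,r1 held:RD_PORT  <A:0 Mu:1 Ld:1 B:0 rd:0 wr:2>
#5 ALU src=r0,r3 held:FU  <A:0 Mu:1 Ld:1 B:0 rd:0 wr:2>
#6 ALU src=r6,r4 held:FU  <A:0 Mu:1 Ld:1 B:0 rd:0 wr:2>
#7 MEM src=r1 held:RD_PORT  <A:0 Mu:1 Ld:1 B:0 rd:0 wr:2>

reason(slot 7) = RD_PORT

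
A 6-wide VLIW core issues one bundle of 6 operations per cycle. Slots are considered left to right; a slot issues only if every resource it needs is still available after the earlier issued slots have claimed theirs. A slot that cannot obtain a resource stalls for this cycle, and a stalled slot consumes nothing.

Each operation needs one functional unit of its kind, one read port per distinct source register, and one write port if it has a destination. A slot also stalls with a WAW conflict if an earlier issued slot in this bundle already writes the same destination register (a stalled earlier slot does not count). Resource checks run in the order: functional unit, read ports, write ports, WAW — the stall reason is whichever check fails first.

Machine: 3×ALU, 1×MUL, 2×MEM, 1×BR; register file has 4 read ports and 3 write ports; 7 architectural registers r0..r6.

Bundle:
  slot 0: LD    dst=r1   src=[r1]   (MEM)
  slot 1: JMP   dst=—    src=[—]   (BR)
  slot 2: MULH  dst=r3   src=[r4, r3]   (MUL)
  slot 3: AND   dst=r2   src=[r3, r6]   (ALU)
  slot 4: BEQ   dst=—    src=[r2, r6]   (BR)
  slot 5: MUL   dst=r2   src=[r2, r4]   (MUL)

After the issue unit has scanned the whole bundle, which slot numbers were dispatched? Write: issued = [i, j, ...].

issued = [0, 1, 2]

  0. MEM→r1 ⇒ go  {3A/1Mu/1Ld/1B | 3r 2w}
  1. BR ⇒ go  {3A/1Mu/1Ld/0B | 3r 2w}
  2. MUL→r3 ⇒ go  {3A/0Mu/1Ld/0B | 1r 1w}
  3. ALU→r2 ⇒ no(RD_PORT)  {3A/0Mu/1Ld/0B | 1r 1w}
  4. BR ⇒ no(FU)  {3A/0Mu/1Ld/0B | 1r 1w}
  5. MUL→r2 ⇒ no(FU)  {3A/0Mu/1Ld/0B | 1r 1w}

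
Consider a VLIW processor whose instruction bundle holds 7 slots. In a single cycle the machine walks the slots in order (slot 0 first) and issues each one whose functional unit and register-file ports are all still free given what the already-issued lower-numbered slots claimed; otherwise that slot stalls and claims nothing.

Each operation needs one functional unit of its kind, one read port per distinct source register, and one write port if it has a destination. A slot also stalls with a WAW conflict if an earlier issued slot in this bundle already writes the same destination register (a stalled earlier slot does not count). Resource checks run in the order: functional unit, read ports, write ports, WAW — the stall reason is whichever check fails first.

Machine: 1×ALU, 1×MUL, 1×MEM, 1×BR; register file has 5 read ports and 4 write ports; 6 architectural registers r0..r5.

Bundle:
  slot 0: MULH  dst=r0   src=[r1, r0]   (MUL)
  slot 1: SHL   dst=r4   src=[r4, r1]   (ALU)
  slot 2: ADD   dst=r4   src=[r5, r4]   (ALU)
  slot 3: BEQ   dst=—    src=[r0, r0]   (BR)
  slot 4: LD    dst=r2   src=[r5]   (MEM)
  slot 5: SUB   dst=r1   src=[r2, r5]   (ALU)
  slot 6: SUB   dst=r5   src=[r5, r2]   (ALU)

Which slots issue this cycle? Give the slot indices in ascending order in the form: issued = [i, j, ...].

issued = [0, 1, 3]

  0. MUL→r0 ⇒ go  {1A/0Mu/1Ld/1B | 3r 3w}
  1. ALU→r4 ⇒ go  {0A/0Mu/1Ld/1B | 1r 2w}
  2. ALU→r4 ⇒ no(FU)  {0A/0Mu/1Ld/1B | 1r 2w}
  3. BR ⇒ go  {0A/0Mu/1Ld/0B | 0r 2w}
  4. MEM→r2 ⇒ no(RD_PORT)  {0A/0Mu/1Ld/0B | 0r 2w}
  5. ALU→r1 ⇒ no(FU)  {0A/0Mu/1Ld/0B | 0r 2w}
  6. ALU→r5 ⇒ no(FU)  {0A/0Mu/1Ld/0B | 0r 2w}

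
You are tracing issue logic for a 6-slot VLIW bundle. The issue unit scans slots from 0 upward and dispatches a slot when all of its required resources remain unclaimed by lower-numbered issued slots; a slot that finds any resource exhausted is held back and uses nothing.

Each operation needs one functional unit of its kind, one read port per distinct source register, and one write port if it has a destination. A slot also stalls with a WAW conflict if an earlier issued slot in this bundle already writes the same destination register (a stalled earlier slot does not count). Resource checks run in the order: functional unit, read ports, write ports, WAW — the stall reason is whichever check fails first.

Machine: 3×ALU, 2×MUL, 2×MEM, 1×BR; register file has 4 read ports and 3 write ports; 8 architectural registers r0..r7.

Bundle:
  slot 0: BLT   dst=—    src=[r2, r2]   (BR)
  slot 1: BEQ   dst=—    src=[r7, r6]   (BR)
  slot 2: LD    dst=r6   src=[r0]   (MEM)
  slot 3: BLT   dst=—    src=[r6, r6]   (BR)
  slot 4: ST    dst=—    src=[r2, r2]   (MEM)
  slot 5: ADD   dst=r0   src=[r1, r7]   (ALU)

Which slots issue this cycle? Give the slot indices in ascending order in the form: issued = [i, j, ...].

issued = [0, 2, 4]

(0) want 1×BR +1rd +0wr — yes → AL3|MU2|ME2|BR0|rd3|wr3
(1) want 1×BR +2rd +0wr — FU → AL3|MU2|ME2|BR0|rd3|wr3
(2) want 1×MEM +1rd +1wr — yes → AL3|MU2|ME1|BR0|rd2|wr2
(3) want 1×BR +1rd +0wr — FU → AL3|MU2|ME1|BR0|rd2|wr2
(4) want 1×MEM +1rd +0wr — yes → AL3|MU2|ME0|BR0|rd1|wr2
(5) want 1×ALU +2rd +1wr — RD_PORT → AL3|MU2|ME0|BR0|rd1|wr2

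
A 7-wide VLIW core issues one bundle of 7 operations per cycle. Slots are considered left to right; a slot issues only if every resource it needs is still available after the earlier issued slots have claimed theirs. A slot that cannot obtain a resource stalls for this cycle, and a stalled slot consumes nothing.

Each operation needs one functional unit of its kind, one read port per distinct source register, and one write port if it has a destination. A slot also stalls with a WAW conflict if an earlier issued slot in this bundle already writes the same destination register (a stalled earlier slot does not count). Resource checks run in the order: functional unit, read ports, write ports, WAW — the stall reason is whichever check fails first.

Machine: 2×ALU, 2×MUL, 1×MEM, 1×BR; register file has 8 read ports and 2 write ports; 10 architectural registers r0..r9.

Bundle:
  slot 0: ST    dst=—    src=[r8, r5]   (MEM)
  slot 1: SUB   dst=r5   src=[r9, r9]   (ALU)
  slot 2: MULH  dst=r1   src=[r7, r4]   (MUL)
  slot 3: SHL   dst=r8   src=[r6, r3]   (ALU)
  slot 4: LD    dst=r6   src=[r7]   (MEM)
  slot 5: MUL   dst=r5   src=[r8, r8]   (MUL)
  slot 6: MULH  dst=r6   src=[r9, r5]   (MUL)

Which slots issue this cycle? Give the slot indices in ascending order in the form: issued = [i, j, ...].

issued = [0, 1, 2]

[0] MEM needs rd=2 wr=0: ok; after: ALU=2 MUL=2 MEM=0 BR=1, R=6, W=2
[1] ALU needs rd=1 wr=1: ok; after: ALU=1 MUL=2 MEM=0 BR=1, R=5, W=1
[2] MUL needs rd=2 wr=1: ok; after: ALU=1 MUL=1 MEM=0 BR=1, R=3, W=0
[3] ALU needs rd=2 wr=1: WR_PORT; after: ALU=1 MUL=1 MEM=0 BR=1, R=3, W=0
[4] MEM needs rd=1 wr=1: FU; after: ALU=1 MUL=1 MEM=0 BR=1, R=3, W=0
[5] MUL needs rd=1 wr=1: WR_PORT; after: ALU=1 MUL=1 MEM=0 BR=1, R=3, W=0
[6] MUL needs rd=2 wr=1: WR_PORT; after: ALU=1 MUL=1 MEM=0 BR=1, R=3, W=0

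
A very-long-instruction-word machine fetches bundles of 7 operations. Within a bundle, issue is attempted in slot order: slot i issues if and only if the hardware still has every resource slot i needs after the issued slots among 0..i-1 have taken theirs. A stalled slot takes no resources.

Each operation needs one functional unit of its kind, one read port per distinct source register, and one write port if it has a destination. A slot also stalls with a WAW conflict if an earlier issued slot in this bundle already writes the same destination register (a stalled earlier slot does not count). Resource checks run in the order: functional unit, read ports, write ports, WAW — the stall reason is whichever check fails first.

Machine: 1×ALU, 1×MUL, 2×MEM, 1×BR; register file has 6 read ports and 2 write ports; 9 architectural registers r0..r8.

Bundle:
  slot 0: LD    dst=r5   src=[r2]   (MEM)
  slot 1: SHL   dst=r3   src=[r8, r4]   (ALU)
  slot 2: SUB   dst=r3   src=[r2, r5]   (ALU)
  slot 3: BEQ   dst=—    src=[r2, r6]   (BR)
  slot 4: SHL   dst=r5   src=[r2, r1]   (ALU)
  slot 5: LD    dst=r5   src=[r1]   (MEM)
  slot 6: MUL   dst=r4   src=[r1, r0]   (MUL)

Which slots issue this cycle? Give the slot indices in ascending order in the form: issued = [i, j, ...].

  0. MEM→r5 ⇒ go  {1A/1Mu/1Ld/1B | 5r 1w}
  1. ALU→r3 ⇒ go  {0A/1Mu/1Ld/1B | 3r 0w}
  2. ALU→r3 ⇒ no(FU)  {0A/1Mu/1Ld/1B | 3r 0w}
  3. BR ⇒ go  {0A/1Mu/1Ld/0B | 1r 0w}
  4. ALU→r5 ⇒ no(FU)  {0A/1Mu/1Ld/0B | 1r 0w}
  5. MEM→r5 ⇒ no(WR_PORT)  {0A/1Mu/1Ld/0B | 1r 0w}
  6. MUL→r4 ⇒ no(RD_PORT)  {0A/1Mu/1Ld/0B | 1r 0w}

issued = [0, 1, 3]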